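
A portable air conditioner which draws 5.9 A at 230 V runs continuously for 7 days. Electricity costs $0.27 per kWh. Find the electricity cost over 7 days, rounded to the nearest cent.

$61.55

Power = 5.9 A × 230 V = 1357 W = 1.357 kW
Runtime = 24 h × 7 = 168 h
Energy = 1.357 kW × 168 h = 227.976 kWh
Cost = 227.976 kWh × $0.27/kWh = $61.55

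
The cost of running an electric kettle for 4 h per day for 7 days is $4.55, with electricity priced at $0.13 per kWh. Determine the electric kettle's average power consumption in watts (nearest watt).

1250 W

Energy = $4.55 ÷ $0.13/kWh = 35 kWh
Runtime = 4 h/day × 7 days = 28 h
Power = 35 kWh ÷ 28 h = 1.25 kW = 1250 W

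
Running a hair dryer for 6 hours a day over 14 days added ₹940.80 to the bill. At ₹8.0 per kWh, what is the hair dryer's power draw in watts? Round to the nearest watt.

1400 W

Energy = ₹940.80 ÷ ₹8.0/kWh = 117.6 kWh
Runtime = 6 h/day × 14 days = 84 h
Power = 117.6 kWh ÷ 84 h = 1.4 kW = 1400 W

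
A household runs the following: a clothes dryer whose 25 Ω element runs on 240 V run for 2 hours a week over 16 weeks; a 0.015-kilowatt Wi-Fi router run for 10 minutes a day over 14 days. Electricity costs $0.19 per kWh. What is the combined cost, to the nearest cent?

clothes dryer: Power = V²/R = 240²/25 = 2304 W = 2.304 kW
clothes dryer: Runtime = 2 h/week × 16 weeks = 32 h
clothes dryer: 2.304 kW × 32 h = 73.728 kWh
Wi-Fi router: Runtime = 10 min × 14 = 140 min = 2.333333… h
Wi-Fi router: 0.015 kW × 2.333333… h = 0.035 kWh
Total energy = 73.763 kWh
Cost = 73.763 × $0.19 = $14.01

$14.01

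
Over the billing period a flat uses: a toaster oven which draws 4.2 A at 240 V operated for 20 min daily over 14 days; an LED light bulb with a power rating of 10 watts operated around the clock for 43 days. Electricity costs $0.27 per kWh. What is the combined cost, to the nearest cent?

$4.06

toaster oven: Power = 4.2 A × 240 V = 1008 W = 1.008 kW
toaster oven: Runtime = 20 min × 14 = 280 min = 4.666666… h
toaster oven: 1.008 kW × 4.666666… h = 4.704 kWh
LED light bulb: Runtime = 24 h × 43 = 1032 h
LED light bulb: 0.01 kW × 1032 h = 10.32 kWh
Total energy = 15.024 kWh
Cost = 15.024 × $0.27 = $4.06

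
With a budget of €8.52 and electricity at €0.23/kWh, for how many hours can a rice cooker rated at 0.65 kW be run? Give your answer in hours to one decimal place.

Energy available = €8.52 ÷ €0.23/kWh = 37.0435 kWh
Hours = 37.0435 kWh ÷ 0.65 kW = 57.0 h

57.0 h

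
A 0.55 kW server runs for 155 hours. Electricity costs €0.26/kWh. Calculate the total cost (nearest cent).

Energy = 0.55 kW × 155 h = 85.25 kWh
Cost = 85.25 kWh × €0.26/kWh = €22.17

€22.17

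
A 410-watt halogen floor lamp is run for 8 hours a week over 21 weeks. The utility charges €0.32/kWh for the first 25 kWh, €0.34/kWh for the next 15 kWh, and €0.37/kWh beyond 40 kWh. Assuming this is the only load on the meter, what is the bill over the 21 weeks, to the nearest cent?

€23.79

Runtime = 8 h/week × 21 weeks = 168 h
Energy = 0.41 kW × 168 h = 68.88 kWh
Tier 1 (0–25 kWh): 25 × €0.32 = €8
Tier 2 (25–40 kWh): 15 × €0.34 = €5.1
Above 40 kWh: 28.88 × €0.37 = €10.6856
Bill = €23.79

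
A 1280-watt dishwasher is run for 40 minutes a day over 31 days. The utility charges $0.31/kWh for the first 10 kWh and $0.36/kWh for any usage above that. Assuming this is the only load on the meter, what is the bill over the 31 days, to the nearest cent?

$9.02

Runtime = 40 min × 31 = 1240 min = 20.666666… h
Energy = 1.28 kW × 20.666666… h = 26.453333… kWh
Tier 1 (0–10 kWh): 10 × $0.31 = $3.1
Above 10 kWh: 16.453333… × $0.36 = $5.9232
Bill = $9.02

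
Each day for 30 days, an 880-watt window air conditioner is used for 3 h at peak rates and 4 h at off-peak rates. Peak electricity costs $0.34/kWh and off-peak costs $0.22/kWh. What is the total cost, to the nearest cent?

Peak energy = 0.88 kW × 3 h × 30 = 79.2 kWh
Off-peak energy = 0.88 kW × 4 h × 30 = 105.6 kWh
Cost = 79.2 × $0.34 + 105.6 × $0.22 = $26.928 + $23.232 = $50.16

$50.16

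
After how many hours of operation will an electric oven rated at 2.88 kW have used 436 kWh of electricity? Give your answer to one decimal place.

Hours = 436 kWh ÷ 2.88 kW = 151.4 h

151.4 h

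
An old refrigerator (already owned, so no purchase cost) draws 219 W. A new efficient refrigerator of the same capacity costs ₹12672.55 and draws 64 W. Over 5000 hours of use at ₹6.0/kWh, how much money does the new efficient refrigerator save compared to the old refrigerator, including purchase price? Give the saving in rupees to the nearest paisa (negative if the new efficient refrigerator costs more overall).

old refrigerator: ₹0.00 + (219/1000) kW × 5000 h × ₹6.0 = ₹0.00 + ₹6570 = ₹6570
new efficient refrigerator: ₹12672.55 + (64/1000) kW × 5000 h × ₹6.0 = ₹12672.55 + ₹1920 = ₹14592.55
Saving = ₹6570 − ₹14592.55 = −₹8022.55

-₹8022.55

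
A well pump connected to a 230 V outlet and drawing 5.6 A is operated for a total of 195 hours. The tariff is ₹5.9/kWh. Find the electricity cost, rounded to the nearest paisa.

₹1481.84

Power = 5.6 A × 230 V = 1288 W = 1.288 kW
Energy = 1.288 kW × 195 h = 251.16 kWh
Cost = 251.16 kWh × ₹5.9/kWh = ₹1481.84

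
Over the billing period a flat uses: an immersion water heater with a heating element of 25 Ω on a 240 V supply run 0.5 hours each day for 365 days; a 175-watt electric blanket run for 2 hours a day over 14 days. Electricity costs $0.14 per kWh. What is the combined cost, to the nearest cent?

$59.55

immersion water heater: Power = V²/R = 240²/25 = 2304 W = 2.304 kW
immersion water heater: Runtime = 0.5 h/day × 365 days = 182.5 h
immersion water heater: 2.304 kW × 182.5 h = 420.48 kWh
electric blanket: Runtime = 2 h/day × 14 days = 28 h
electric blanket: 0.175 kW × 28 h = 4.9 kWh
Total energy = 425.38 kWh
Cost = 425.38 × $0.14 = $59.55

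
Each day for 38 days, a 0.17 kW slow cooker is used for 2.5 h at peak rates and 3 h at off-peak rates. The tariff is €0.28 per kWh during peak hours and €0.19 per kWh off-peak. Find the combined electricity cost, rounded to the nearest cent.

€8.20

Peak energy = 0.17 kW × 2.5 h × 38 = 16.15 kWh
Off-peak energy = 0.17 kW × 3 h × 38 = 19.38 kWh
Cost = 16.15 × €0.28 + 19.38 × €0.19 = €4.522 + €3.6822 = €8.20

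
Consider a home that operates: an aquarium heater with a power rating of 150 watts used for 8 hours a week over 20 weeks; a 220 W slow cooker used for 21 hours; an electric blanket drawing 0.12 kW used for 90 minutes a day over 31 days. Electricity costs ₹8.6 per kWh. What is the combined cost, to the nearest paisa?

₹294.12

aquarium heater: Runtime = 8 h/week × 20 weeks = 160 h
aquarium heater: 0.15 kW × 160 h = 24 kWh
slow cooker: 0.22 kW × 21 h = 4.62 kWh
electric blanket: Runtime = 90 min × 31 = 2790 min = 46.5 h
electric blanket: 0.12 kW × 46.5 h = 5.58 kWh
Total energy = 34.2 kWh
Cost = 34.2 × ₹8.6 = ₹294.12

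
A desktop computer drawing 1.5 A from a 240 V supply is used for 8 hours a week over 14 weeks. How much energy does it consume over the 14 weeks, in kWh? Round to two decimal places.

40.32 kWh

Power = 1.5 A × 240 V = 360 W = 0.36 kW
Runtime = 8 h/week × 14 weeks = 112 h
Energy = 0.36 kW × 112 h = 40.32 kWh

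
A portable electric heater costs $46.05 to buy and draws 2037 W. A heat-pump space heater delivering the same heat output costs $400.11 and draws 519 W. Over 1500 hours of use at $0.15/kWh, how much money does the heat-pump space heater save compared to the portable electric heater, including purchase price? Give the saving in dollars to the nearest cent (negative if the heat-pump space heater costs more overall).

-$12.51

portable electric heater: $46.05 + (2037/1000) kW × 1500 h × $0.15 = $46.05 + $458.325 = $504.375
heat-pump space heater: $400.11 + (519/1000) kW × 1500 h × $0.15 = $400.11 + $116.775 = $516.885
Saving = $504.375 − $516.885 = −$12.51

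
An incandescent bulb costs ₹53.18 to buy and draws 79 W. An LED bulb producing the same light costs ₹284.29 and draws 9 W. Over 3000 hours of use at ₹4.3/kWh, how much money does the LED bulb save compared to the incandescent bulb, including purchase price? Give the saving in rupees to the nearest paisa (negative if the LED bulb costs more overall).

incandescent bulb: ₹53.18 + (79/1000) kW × 3000 h × ₹4.3 = ₹53.18 + ₹1019.1 = ₹1072.28
LED bulb: ₹284.29 + (9/1000) kW × 3000 h × ₹4.3 = ₹284.29 + ₹116.1 = ₹400.39
Saving = ₹1072.28 − ₹400.39 = ₹671.89

₹671.89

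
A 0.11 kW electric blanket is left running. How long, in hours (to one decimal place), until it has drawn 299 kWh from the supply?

Hours = 299 kWh ÷ 0.11 kW = 2718.2 h

2718.2 h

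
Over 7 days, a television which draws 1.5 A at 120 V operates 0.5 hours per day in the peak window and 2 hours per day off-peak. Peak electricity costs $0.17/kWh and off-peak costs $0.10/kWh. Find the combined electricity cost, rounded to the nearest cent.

$0.36

Power = 1.5 A × 120 V = 180 W = 0.18 kW
Peak energy = 0.18 kW × 0.5 h × 7 = 0.63 kWh
Off-peak energy = 0.18 kW × 2 h × 7 = 2.52 kWh
Cost = 0.63 × $0.17 + 2.52 × $0.10 = $0.1071 + $0.252 = $0.36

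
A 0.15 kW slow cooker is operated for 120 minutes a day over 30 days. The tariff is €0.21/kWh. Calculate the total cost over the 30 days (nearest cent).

Runtime = 120 min × 30 = 3600 min = 60 h
Energy = 0.15 kW × 60 h = 9 kWh
Cost = 9 kWh × €0.21/kWh = €1.89

€1.89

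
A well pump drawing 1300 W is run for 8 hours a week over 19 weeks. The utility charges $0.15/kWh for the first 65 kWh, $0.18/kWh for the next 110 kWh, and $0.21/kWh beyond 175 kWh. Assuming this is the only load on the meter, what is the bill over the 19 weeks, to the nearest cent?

Runtime = 8 h/week × 19 weeks = 152 h
Energy = 1.3 kW × 152 h = 197.6 kWh
Tier 1 (0–65 kWh): 65 × $0.15 = $9.75
Tier 2 (65–175 kWh): 110 × $0.18 = $19.8
Above 175 kWh: 22.6 × $0.21 = $4.746
Bill = $34.30

$34.30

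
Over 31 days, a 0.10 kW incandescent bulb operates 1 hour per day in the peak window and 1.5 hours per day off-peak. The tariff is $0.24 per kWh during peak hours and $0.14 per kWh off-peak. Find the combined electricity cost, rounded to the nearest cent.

$1.40

Peak energy = 0.1 kW × 1 h × 31 = 3.1 kWh
Off-peak energy = 0.1 kW × 1.5 h × 31 = 4.65 kWh
Cost = 3.1 × $0.24 + 4.65 × $0.14 = $0.744 + $0.651 = $1.40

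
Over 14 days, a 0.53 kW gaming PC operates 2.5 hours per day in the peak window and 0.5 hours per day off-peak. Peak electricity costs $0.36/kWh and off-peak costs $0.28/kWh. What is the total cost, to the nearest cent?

$7.72

Peak energy = 0.53 kW × 2.5 h × 14 = 18.55 kWh
Off-peak energy = 0.53 kW × 0.5 h × 14 = 3.71 kWh
Cost = 18.55 × $0.36 + 3.71 × $0.28 = $6.678 + $1.0388 = $7.72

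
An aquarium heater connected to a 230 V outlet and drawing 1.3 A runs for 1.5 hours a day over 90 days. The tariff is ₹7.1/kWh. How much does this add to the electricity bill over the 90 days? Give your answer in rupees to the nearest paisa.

Power = 1.3 A × 230 V = 299 W = 0.299 kW
Runtime = 1.5 h/day × 90 days = 135 h
Energy = 0.299 kW × 135 h = 40.365 kWh
Cost = 40.365 kWh × ₹7.1/kWh = ₹286.59

₹286.59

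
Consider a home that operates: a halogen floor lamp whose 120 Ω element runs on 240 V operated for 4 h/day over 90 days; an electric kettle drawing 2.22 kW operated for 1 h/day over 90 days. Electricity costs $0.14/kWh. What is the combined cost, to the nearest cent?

halogen floor lamp: Power = V²/R = 240²/120 = 480 W = 0.48 kW
halogen floor lamp: Runtime = 4 h/day × 90 days = 360 h
halogen floor lamp: 0.48 kW × 360 h = 172.8 kWh
electric kettle: Runtime = 1 h/day × 90 days = 90 h
electric kettle: 2.22 kW × 90 h = 199.8 kWh
Total energy = 372.6 kWh
Cost = 372.6 × $0.14 = $52.16

$52.16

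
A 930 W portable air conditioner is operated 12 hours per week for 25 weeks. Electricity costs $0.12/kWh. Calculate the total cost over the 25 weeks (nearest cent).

Runtime = 12 h/week × 25 weeks = 300 h
Energy = 0.93 kW × 300 h = 279 kWh
Cost = 279 kWh × $0.12/kWh = $33.48

$33.48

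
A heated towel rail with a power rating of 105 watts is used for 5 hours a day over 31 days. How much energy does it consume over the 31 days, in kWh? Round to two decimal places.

16.28 kWh

Runtime = 5 h/day × 31 days = 155 h
Energy = 0.105 kW × 155 h = 16.275 kWh ≈ 16.28 kWh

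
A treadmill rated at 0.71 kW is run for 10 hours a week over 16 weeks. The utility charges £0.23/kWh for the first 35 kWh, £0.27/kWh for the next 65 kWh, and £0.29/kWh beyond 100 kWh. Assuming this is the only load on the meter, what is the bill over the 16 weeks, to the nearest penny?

Runtime = 10 h/week × 16 weeks = 160 h
Energy = 0.71 kW × 160 h = 113.6 kWh
Tier 1 (0–35 kWh): 35 × £0.23 = £8.05
Tier 2 (35–100 kWh): 65 × £0.27 = £17.55
Above 100 kWh: 13.6 × £0.29 = £3.944
Bill = £29.54

£29.54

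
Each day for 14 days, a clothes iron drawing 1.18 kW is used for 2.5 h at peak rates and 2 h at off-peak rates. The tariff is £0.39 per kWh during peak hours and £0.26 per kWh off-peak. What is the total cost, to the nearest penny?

£24.70

Peak energy = 1.18 kW × 2.5 h × 14 = 41.3 kWh
Off-peak energy = 1.18 kW × 2 h × 14 = 33.04 kWh
Cost = 41.3 × £0.39 + 33.04 × £0.26 = £16.107 + £8.5904 = £24.70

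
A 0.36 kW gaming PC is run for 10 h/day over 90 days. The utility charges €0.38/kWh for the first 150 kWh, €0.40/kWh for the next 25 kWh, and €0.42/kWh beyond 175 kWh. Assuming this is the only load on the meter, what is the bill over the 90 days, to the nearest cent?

€129.58

Runtime = 10 h/day × 90 days = 900 h
Energy = 0.36 kW × 900 h = 324 kWh
Tier 1 (0–150 kWh): 150 × €0.38 = €57
Tier 2 (150–175 kWh): 25 × €0.40 = €10
Above 175 kWh: 149 × €0.42 = €62.58
Bill = €129.58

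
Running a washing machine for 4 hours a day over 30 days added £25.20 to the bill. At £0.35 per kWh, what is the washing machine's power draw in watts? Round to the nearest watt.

600 W

Energy = £25.20 ÷ £0.35/kWh = 72 kWh
Runtime = 4 h/day × 30 days = 120 h
Power = 72 kWh ÷ 120 h = 0.6 kW = 600 W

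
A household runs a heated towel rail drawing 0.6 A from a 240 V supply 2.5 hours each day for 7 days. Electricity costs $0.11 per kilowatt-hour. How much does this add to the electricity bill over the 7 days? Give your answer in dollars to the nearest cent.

Power = 0.6 A × 240 V = 144 W = 0.144 kW
Runtime = 2.5 h/day × 7 days = 17.5 h
Energy = 0.144 kW × 17.5 h = 2.52 kWh
Cost = 2.52 kWh × $0.11/kWh = $0.28

$0.28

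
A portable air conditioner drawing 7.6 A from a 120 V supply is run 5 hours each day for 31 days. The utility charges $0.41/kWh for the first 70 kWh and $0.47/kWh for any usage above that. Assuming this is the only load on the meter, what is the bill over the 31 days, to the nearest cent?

Power = 7.6 A × 120 V = 912 W = 0.912 kW
Runtime = 5 h/day × 31 days = 155 h
Energy = 0.912 kW × 155 h = 141.36 kWh
Tier 1 (0–70 kWh): 70 × $0.41 = $28.7
Above 70 kWh: 71.36 × $0.47 = $33.5392
Bill = $62.24

$62.24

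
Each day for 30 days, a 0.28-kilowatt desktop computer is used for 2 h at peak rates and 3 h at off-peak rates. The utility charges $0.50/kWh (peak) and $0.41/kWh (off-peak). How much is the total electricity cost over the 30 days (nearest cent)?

Peak energy = 0.28 kW × 2 h × 30 = 16.8 kWh
Off-peak energy = 0.28 kW × 3 h × 30 = 25.2 kWh
Cost = 16.8 × $0.50 + 25.2 × $0.41 = $8.4 + $10.332 = $18.73

$18.73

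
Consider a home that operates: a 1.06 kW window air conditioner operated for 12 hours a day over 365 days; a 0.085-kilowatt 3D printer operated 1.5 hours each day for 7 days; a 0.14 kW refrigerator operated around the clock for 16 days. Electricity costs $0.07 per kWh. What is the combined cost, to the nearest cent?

$328.82

window air conditioner: Runtime = 12 h/day × 365 days = 4380 h
window air conditioner: 1.06 kW × 4380 h = 4642.8 kWh
3D printer: Runtime = 1.5 h/day × 7 days = 10.5 h
3D printer: 0.085 kW × 10.5 h = 0.8925 kWh
refrigerator: Runtime = 24 h × 16 = 384 h
refrigerator: 0.14 kW × 384 h = 53.76 kWh
Total energy = 4697.4525 kWh
Cost = 4697.4525 × $0.07 = $328.82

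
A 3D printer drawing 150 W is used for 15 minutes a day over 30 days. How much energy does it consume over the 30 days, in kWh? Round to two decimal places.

1.13 kWh

Runtime = 15 min × 30 = 450 min = 7.5 h
Energy = 0.15 kW × 7.5 h = 1.125 kWh ≈ 1.13 kWh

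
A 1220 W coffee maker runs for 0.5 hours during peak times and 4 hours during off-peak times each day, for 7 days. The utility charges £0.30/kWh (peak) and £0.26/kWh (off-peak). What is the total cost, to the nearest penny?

Peak energy = 1.22 kW × 0.5 h × 7 = 4.27 kWh
Off-peak energy = 1.22 kW × 4 h × 7 = 34.16 kWh
Cost = 4.27 × £0.30 + 34.16 × £0.26 = £1.281 + £8.8816 = £10.16

£10.16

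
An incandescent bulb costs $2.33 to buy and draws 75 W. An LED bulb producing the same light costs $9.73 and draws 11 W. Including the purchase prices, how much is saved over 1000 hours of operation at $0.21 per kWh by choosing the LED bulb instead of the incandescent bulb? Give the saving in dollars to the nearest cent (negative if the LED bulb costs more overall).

$6.04

incandescent bulb: $2.33 + (75/1000) kW × 1000 h × $0.21 = $2.33 + $15.75 = $18.08
LED bulb: $9.73 + (11/1000) kW × 1000 h × $0.21 = $9.73 + $2.31 = $12.04
Saving = $18.08 − $12.04 = $6.04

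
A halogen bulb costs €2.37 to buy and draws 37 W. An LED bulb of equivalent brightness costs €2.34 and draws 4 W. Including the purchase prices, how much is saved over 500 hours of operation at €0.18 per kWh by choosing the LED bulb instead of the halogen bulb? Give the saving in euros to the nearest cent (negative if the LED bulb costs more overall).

€3.00

halogen bulb: €2.37 + (37/1000) kW × 500 h × €0.18 = €2.37 + €3.33 = €5.7
LED bulb: €2.34 + (4/1000) kW × 500 h × €0.18 = €2.34 + €0.36 = €2.7
Saving = €5.7 − €2.7 = €3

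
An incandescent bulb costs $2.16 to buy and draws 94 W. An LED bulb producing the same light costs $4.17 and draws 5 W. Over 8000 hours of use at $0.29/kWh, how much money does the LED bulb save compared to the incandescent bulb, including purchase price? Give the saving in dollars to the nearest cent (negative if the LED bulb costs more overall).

$204.47

incandescent bulb: $2.16 + (94/1000) kW × 8000 h × $0.29 = $2.16 + $218.08 = $220.24
LED bulb: $4.17 + (5/1000) kW × 8000 h × $0.29 = $4.17 + $11.6 = $15.77
Saving = $220.24 − $15.77 = $204.47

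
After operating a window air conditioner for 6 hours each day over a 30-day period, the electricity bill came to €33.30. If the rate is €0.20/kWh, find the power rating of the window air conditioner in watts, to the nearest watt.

925 W

Energy = €33.30 ÷ €0.20/kWh = 166.5 kWh
Runtime = 6 h/day × 30 days = 180 h
Power = 166.5 kWh ÷ 180 h = 0.925 kW = 925 W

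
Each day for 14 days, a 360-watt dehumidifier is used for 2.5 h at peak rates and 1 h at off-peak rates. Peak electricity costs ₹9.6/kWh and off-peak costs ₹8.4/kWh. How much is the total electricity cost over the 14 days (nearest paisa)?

₹163.30

Peak energy = 0.36 kW × 2.5 h × 14 = 12.6 kWh
Off-peak energy = 0.36 kW × 1 h × 14 = 5.04 kWh
Cost = 12.6 × ₹9.6 + 5.04 × ₹8.4 = ₹120.96 + ₹42.336 = ₹163.30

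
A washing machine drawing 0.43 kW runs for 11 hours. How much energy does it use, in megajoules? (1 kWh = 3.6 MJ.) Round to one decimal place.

Energy = 0.43 kW × 11 h = 4.73 kWh
= 4.73 × 3.6 MJ = 17.0 MJ

17.0 MJ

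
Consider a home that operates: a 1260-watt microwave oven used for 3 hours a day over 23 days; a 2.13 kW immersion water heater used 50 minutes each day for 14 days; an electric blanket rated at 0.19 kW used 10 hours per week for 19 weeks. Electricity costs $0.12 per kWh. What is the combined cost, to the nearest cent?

microwave oven: Runtime = 3 h/day × 23 days = 69 h
microwave oven: 1.26 kW × 69 h = 86.94 kWh
immersion water heater: Runtime = 50 min × 14 = 700 min = 11.666666… h
immersion water heater: 2.13 kW × 11.666666… h = 24.85 kWh
electric blanket: Runtime = 10 h/week × 19 weeks = 190 h
electric blanket: 0.19 kW × 190 h = 36.1 kWh
Total energy = 147.89 kWh
Cost = 147.89 × $0.12 = $17.75

$17.75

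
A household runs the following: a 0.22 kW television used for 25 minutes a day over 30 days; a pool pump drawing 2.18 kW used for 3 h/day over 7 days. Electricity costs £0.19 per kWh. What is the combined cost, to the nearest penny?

£9.22

television: Runtime = 25 min × 30 = 750 min = 12.5 h
television: 0.22 kW × 12.5 h = 2.75 kWh
pool pump: Runtime = 3 h/day × 7 days = 21 h
pool pump: 2.18 kW × 21 h = 45.78 kWh
Total energy = 48.53 kWh
Cost = 48.53 × £0.19 = £9.22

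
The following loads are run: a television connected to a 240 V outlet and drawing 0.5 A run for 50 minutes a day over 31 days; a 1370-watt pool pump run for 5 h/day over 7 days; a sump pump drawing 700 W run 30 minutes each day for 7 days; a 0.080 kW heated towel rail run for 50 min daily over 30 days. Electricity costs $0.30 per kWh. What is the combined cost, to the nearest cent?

$16.65

television: Power = 0.5 A × 240 V = 120 W = 0.12 kW
television: Runtime = 50 min × 31 = 1550 min = 25.833333… h
television: 0.12 kW × 25.833333… h = 3.1 kWh
pool pump: Runtime = 5 h/day × 7 days = 35 h
pool pump: 1.37 kW × 35 h = 47.95 kWh
sump pump: Runtime = 30 min × 7 = 210 min = 3.5 h
sump pump: 0.7 kW × 3.5 h = 2.45 kWh
heated towel rail: Runtime = 50 min × 30 = 1500 min = 25 h
heated towel rail: 0.08 kW × 25 h = 2 kWh
Total energy = 55.5 kWh
Cost = 55.5 × $0.30 = $16.65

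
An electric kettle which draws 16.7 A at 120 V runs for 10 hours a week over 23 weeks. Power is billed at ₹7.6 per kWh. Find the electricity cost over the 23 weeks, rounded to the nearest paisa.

₹3502.99

Power = 16.7 A × 120 V = 2004 W = 2.004 kW
Runtime = 10 h/week × 23 weeks = 230 h
Energy = 2.004 kW × 230 h = 460.92 kWh
Cost = 460.92 kWh × ₹7.6/kWh = ₹3502.99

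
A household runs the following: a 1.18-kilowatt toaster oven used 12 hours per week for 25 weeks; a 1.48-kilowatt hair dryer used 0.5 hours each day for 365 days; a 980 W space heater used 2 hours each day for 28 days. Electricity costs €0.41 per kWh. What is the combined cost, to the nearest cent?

toaster oven: Runtime = 12 h/week × 25 weeks = 300 h
toaster oven: 1.18 kW × 300 h = 354 kWh
hair dryer: Runtime = 0.5 h/day × 365 days = 182.5 h
hair dryer: 1.48 kW × 182.5 h = 270.1 kWh
space heater: Runtime = 2 h/day × 28 days = 56 h
space heater: 0.98 kW × 56 h = 54.88 kWh
Total energy = 678.98 kWh
Cost = 678.98 × €0.41 = €278.38

€278.38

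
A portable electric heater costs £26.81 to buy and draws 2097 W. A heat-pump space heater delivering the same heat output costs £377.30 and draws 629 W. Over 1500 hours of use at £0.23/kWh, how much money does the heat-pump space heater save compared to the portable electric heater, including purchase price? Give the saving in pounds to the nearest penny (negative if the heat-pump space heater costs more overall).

£155.97

portable electric heater: £26.81 + (2097/1000) kW × 1500 h × £0.23 = £26.81 + £723.465 = £750.275
heat-pump space heater: £377.30 + (629/1000) kW × 1500 h × £0.23 = £377.30 + £217.005 = £594.305
Saving = £750.275 − £594.305 = £155.97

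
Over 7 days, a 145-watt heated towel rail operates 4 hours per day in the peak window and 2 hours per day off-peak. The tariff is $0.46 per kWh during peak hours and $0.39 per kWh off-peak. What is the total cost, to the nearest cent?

Peak energy = 0.145 kW × 4 h × 7 = 4.06 kWh
Off-peak energy = 0.145 kW × 2 h × 7 = 2.03 kWh
Cost = 4.06 × $0.46 + 2.03 × $0.39 = $1.8676 + $0.7917 = $2.66

$2.66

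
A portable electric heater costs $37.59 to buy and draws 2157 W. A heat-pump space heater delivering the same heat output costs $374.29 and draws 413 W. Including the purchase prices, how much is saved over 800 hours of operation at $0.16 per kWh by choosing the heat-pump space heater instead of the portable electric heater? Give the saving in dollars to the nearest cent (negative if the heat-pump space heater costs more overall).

portable electric heater: $37.59 + (2157/1000) kW × 800 h × $0.16 = $37.59 + $276.096 = $313.686
heat-pump space heater: $374.29 + (413/1000) kW × 800 h × $0.16 = $374.29 + $52.864 = $427.154
Saving = $313.686 − $427.154 = −$113.468 → -$113.47

-$113.47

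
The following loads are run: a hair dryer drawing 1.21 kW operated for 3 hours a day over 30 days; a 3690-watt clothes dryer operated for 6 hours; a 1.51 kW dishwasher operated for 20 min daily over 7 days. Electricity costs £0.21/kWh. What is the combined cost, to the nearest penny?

hair dryer: Runtime = 3 h/day × 30 days = 90 h
hair dryer: 1.21 kW × 90 h = 108.9 kWh
clothes dryer: 3.69 kW × 6 h = 22.14 kWh
dishwasher: Runtime = 20 min × 7 = 140 min = 2.333333… h
dishwasher: 1.51 kW × 2.333333… h = 3.523333… kWh
Total energy = 134.563333… kWh
Cost = 134.563333… × £0.21 = £28.26

£28.26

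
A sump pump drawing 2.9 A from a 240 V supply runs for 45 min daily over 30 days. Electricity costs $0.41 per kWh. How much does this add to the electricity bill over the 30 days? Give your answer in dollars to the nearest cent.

Power = 2.9 A × 240 V = 696 W = 0.696 kW
Runtime = 45 min × 30 = 1350 min = 22.5 h
Energy = 0.696 kW × 22.5 h = 15.66 kWh
Cost = 15.66 kWh × $0.41/kWh = $6.42

$6.42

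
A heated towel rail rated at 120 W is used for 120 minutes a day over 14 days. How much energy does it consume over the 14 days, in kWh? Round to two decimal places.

3.36 kWh

Runtime = 120 min × 14 = 1680 min = 28 h
Energy = 0.12 kW × 28 h = 3.36 kWh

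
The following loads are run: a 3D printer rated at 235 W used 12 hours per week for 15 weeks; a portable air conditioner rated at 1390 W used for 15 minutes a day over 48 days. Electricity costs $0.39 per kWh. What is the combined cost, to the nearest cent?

$23.00

3D printer: Runtime = 12 h/week × 15 weeks = 180 h
3D printer: 0.235 kW × 180 h = 42.3 kWh
portable air conditioner: Runtime = 15 min × 48 = 720 min = 12 h
portable air conditioner: 1.39 kW × 12 h = 16.68 kWh
Total energy = 58.98 kWh
Cost = 58.98 × $0.39 = $23.00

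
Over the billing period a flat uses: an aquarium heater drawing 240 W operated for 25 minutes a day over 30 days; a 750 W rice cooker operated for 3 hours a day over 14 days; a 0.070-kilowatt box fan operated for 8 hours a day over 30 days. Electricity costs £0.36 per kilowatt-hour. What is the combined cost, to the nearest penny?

£18.47

aquarium heater: Runtime = 25 min × 30 = 750 min = 12.5 h
aquarium heater: 0.24 kW × 12.5 h = 3 kWh
rice cooker: Runtime = 3 h/day × 14 days = 42 h
rice cooker: 0.75 kW × 42 h = 31.5 kWh
box fan: Runtime = 8 h/day × 30 days = 240 h
box fan: 0.07 kW × 240 h = 16.8 kWh
Total energy = 51.3 kWh
Cost = 51.3 × £0.36 = £18.47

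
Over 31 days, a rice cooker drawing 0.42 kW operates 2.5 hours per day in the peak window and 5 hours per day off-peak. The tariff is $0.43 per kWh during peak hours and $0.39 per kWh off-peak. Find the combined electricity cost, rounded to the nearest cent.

$39.39

Peak energy = 0.42 kW × 2.5 h × 31 = 32.55 kWh
Off-peak energy = 0.42 kW × 5 h × 31 = 65.1 kWh
Cost = 32.55 × $0.43 + 65.1 × $0.39 = $13.9965 + $25.389 = $39.39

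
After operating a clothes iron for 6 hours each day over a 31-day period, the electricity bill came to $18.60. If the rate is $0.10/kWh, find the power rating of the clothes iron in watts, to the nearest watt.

Energy = $18.60 ÷ $0.10/kWh = 186 kWh
Runtime = 6 h/day × 31 days = 186 h
Power = 186 kWh ÷ 186 h = 1 kW = 1000 W

1000 W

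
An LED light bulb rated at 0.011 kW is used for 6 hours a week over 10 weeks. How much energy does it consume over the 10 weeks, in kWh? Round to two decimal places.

0.66 kWh

Runtime = 6 h/week × 10 weeks = 60 h
Energy = 0.011 kW × 60 h = 0.66 kWh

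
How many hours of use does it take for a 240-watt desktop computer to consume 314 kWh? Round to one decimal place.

Hours = 314 kWh ÷ 0.24 kW = 1308.3 h

1308.3 h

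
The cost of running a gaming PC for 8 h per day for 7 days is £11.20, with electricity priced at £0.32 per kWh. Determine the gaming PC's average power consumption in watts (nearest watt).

Energy = £11.20 ÷ £0.32/kWh = 35 kWh
Runtime = 8 h/day × 7 days = 56 h
Power = 35 kWh ÷ 56 h = 0.625 kW = 625 W

625 W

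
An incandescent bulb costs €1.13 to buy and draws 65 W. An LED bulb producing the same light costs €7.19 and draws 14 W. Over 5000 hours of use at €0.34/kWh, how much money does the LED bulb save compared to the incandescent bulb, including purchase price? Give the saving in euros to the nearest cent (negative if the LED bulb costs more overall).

€80.64

incandescent bulb: €1.13 + (65/1000) kW × 5000 h × €0.34 = €1.13 + €110.5 = €111.63
LED bulb: €7.19 + (14/1000) kW × 5000 h × €0.34 = €7.19 + €23.8 = €30.99
Saving = €111.63 − €30.99 = €80.64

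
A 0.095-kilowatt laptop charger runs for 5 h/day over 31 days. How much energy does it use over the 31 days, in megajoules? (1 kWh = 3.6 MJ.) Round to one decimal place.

53.0 MJ

Runtime = 5 h/day × 31 days = 155 h
Energy = 0.095 kW × 155 h = 14.725 kWh
= 14.725 × 3.6 MJ = 53.0 MJ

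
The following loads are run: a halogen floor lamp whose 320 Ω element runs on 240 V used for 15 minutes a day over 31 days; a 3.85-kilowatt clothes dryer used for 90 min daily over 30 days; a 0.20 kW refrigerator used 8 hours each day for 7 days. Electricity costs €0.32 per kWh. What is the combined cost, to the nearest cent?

€59.47

halogen floor lamp: Power = V²/R = 240²/320 = 180 W = 0.18 kW
halogen floor lamp: Runtime = 15 min × 31 = 465 min = 7.75 h
halogen floor lamp: 0.18 kW × 7.75 h = 1.395 kWh
clothes dryer: Runtime = 90 min × 30 = 2700 min = 45 h
clothes dryer: 3.85 kW × 45 h = 173.25 kWh
refrigerator: Runtime = 8 h/day × 7 days = 56 h
refrigerator: 0.2 kW × 56 h = 11.2 kWh
Total energy = 185.845 kWh
Cost = 185.845 × €0.32 = €59.47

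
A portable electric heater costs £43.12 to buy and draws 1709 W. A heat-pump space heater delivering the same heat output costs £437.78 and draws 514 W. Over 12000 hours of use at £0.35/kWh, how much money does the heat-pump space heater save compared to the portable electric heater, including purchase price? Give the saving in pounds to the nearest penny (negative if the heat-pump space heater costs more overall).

portable electric heater: £43.12 + (1709/1000) kW × 12000 h × £0.35 = £43.12 + £7177.8 = £7220.92
heat-pump space heater: £437.78 + (514/1000) kW × 12000 h × £0.35 = £437.78 + £2158.8 = £2596.58
Saving = £7220.92 − £2596.58 = £4624.34

£4624.34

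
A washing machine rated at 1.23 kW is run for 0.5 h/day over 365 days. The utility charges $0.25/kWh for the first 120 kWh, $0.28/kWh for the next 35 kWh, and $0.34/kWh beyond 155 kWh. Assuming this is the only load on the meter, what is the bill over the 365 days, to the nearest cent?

Runtime = 0.5 h/day × 365 days = 182.5 h
Energy = 1.23 kW × 182.5 h = 224.475 kWh
Tier 1 (0–120 kWh): 120 × $0.25 = $30
Tier 2 (120–155 kWh): 35 × $0.28 = $9.8
Above 155 kWh: 69.475 × $0.34 = $23.6215
Bill = $63.42

$63.42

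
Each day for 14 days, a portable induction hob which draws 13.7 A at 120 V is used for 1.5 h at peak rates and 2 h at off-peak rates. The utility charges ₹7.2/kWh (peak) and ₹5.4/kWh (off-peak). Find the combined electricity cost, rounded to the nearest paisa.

₹497.15

Power = 13.7 A × 120 V = 1644 W = 1.644 kW
Peak energy = 1.644 kW × 1.5 h × 14 = 34.524 kWh
Off-peak energy = 1.644 kW × 2 h × 14 = 46.032 kWh
Cost = 34.524 × ₹7.2 + 46.032 × ₹5.4 = ₹248.5728 + ₹248.5728 = ₹497.15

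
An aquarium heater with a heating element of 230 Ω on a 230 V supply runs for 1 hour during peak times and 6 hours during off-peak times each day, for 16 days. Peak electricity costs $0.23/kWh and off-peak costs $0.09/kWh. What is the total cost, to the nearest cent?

$2.83

Power = V²/R = 230²/230 = 230 W = 0.23 kW
Peak energy = 0.23 kW × 1 h × 16 = 3.68 kWh
Off-peak energy = 0.23 kW × 6 h × 16 = 22.08 kWh
Cost = 3.68 × $0.23 + 22.08 × $0.09 = $0.8464 + $1.9872 = $2.83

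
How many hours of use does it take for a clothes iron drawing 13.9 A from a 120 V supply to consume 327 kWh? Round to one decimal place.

Power = 13.9 A × 120 V = 1668 W = 1.668 kW
Hours = 327 kWh ÷ 1.668 kW = 196.0 h

196.0 h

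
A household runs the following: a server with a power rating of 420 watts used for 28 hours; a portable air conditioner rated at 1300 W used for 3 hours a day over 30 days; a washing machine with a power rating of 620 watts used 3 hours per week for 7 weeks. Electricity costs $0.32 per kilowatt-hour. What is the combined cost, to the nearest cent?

$45.37

server: 0.42 kW × 28 h = 11.76 kWh
portable air conditioner: Runtime = 3 h/day × 30 days = 90 h
portable air conditioner: 1.3 kW × 90 h = 117 kWh
washing machine: Runtime = 3 h/week × 7 weeks = 21 h
washing machine: 0.62 kW × 21 h = 13.02 kWh
Total energy = 141.78 kWh
Cost = 141.78 × $0.32 = $45.37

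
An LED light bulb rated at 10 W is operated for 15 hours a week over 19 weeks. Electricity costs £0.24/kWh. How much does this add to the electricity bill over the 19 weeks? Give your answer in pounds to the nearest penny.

Runtime = 15 h/week × 19 weeks = 285 h
Energy = 0.01 kW × 285 h = 2.85 kWh
Cost = 2.85 kWh × £0.24/kWh = £0.68

£0.68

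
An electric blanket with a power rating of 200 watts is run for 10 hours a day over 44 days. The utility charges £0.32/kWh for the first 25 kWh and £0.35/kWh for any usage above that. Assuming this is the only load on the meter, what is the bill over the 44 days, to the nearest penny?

Runtime = 10 h/day × 44 days = 440 h
Energy = 0.2 kW × 440 h = 88 kWh
Tier 1 (0–25 kWh): 25 × £0.32 = £8
Above 25 kWh: 63 × £0.35 = £22.05
Bill = £30.05

£30.05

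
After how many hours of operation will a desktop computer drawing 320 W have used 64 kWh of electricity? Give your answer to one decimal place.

200.0 h

Hours = 64 kWh ÷ 0.32 kW = 200.0 h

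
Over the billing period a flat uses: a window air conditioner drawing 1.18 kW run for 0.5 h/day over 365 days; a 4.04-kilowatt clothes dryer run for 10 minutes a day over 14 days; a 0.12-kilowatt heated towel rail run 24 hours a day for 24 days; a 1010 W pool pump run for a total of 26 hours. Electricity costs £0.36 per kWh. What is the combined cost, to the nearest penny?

window air conditioner: Runtime = 0.5 h/day × 365 days = 182.5 h
window air conditioner: 1.18 kW × 182.5 h = 215.35 kWh
clothes dryer: Runtime = 10 min × 14 = 140 min = 2.333333… h
clothes dryer: 4.04 kW × 2.333333… h = 9.426666… kWh
heated towel rail: Runtime = 24 h × 24 = 576 h
heated towel rail: 0.12 kW × 576 h = 69.12 kWh
pool pump: 1.01 kW × 26 h = 26.26 kWh
Total energy = 320.156666… kWh
Cost = 320.156666… × £0.36 = £115.26

£115.26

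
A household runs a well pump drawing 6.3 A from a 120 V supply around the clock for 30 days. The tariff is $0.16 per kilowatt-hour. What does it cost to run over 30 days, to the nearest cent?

Power = 6.3 A × 120 V = 756 W = 0.756 kW
Runtime = 24 h × 30 = 720 h
Energy = 0.756 kW × 720 h = 544.32 kWh
Cost = 544.32 kWh × $0.16/kWh = $87.09

$87.09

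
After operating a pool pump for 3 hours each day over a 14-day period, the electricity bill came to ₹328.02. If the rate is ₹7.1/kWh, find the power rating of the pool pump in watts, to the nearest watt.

1100 W

Energy = ₹328.02 ÷ ₹7.1/kWh = 46.2 kWh
Runtime = 3 h/day × 14 days = 42 h
Power = 46.2 kWh ÷ 42 h = 1.1 kW = 1100 W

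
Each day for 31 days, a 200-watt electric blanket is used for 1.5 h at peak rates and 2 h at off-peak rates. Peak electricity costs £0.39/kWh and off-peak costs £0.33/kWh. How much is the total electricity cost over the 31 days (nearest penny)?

Peak energy = 0.2 kW × 1.5 h × 31 = 9.3 kWh
Off-peak energy = 0.2 kW × 2 h × 31 = 12.4 kWh
Cost = 9.3 × £0.39 + 12.4 × £0.33 = £3.627 + £4.092 = £7.72

£7.72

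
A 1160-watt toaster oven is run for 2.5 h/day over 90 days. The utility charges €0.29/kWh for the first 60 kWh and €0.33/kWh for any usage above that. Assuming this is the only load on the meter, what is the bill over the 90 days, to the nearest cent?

€83.73

Runtime = 2.5 h/day × 90 days = 225 h
Energy = 1.16 kW × 225 h = 261 kWh
Tier 1 (0–60 kWh): 60 × €0.29 = €17.4
Above 60 kWh: 201 × €0.33 = €66.33
Bill = €83.73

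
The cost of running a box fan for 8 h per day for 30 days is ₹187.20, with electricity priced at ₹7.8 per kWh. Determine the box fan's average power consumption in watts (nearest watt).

100 W

Energy = ₹187.20 ÷ ₹7.8/kWh = 24 kWh
Runtime = 8 h/day × 30 days = 240 h
Power = 24 kWh ÷ 240 h = 0.1 kW = 100 W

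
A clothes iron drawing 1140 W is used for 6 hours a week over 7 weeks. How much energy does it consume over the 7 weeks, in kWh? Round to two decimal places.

Runtime = 6 h/week × 7 weeks = 42 h
Energy = 1.14 kW × 42 h = 47.88 kWh

47.88 kWh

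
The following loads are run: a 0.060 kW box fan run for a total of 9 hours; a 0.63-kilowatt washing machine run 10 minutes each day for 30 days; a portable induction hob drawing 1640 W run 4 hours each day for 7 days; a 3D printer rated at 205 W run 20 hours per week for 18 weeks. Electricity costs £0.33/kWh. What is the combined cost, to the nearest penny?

box fan: 0.06 kW × 9 h = 0.54 kWh
washing machine: Runtime = 10 min × 30 = 300 min = 5 h
washing machine: 0.63 kW × 5 h = 3.15 kWh
portable induction hob: Runtime = 4 h/day × 7 days = 28 h
portable induction hob: 1.64 kW × 28 h = 45.92 kWh
3D printer: Runtime = 20 h/week × 18 weeks = 360 h
3D printer: 0.205 kW × 360 h = 73.8 kWh
Total energy = 123.41 kWh
Cost = 123.41 × £0.33 = £40.73

£40.73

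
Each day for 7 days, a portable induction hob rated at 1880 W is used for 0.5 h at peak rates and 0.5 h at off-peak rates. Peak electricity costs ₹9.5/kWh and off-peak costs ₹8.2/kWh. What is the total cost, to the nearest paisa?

Peak energy = 1.88 kW × 0.5 h × 7 = 6.58 kWh
Off-peak energy = 1.88 kW × 0.5 h × 7 = 6.58 kWh
Cost = 6.58 × ₹9.5 + 6.58 × ₹8.2 = ₹62.51 + ₹53.956 = ₹116.47

₹116.47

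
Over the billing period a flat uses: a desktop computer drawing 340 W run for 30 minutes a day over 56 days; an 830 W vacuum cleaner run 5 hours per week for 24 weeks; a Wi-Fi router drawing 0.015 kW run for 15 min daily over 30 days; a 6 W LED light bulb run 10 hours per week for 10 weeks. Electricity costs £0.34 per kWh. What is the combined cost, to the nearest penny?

£37.34

desktop computer: Runtime = 30 min × 56 = 1680 min = 28 h
desktop computer: 0.34 kW × 28 h = 9.52 kWh
vacuum cleaner: Runtime = 5 h/week × 24 weeks = 120 h
vacuum cleaner: 0.83 kW × 120 h = 99.6 kWh
Wi-Fi router: Runtime = 15 min × 30 = 450 min = 7.5 h
Wi-Fi router: 0.015 kW × 7.5 h = 0.1125 kWh
LED light bulb: Runtime = 10 h/week × 10 weeks = 100 h
LED light bulb: 0.006 kW × 100 h = 0.6 kWh
Total energy = 109.8325 kWh
Cost = 109.8325 × £0.34 = £37.34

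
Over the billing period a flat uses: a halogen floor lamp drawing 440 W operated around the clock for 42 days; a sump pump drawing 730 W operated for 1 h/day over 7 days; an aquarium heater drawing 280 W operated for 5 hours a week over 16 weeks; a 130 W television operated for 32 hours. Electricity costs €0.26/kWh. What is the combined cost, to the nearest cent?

€123.55

halogen floor lamp: Runtime = 24 h × 42 = 1008 h
halogen floor lamp: 0.44 kW × 1008 h = 443.52 kWh
sump pump: Runtime = 1 h/day × 7 days = 7 h
sump pump: 0.73 kW × 7 h = 5.11 kWh
aquarium heater: Runtime = 5 h/week × 16 weeks = 80 h
aquarium heater: 0.28 kW × 80 h = 22.4 kWh
television: 0.13 kW × 32 h = 4.16 kWh
Total energy = 475.19 kWh
Cost = 475.19 × €0.26 = €123.55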